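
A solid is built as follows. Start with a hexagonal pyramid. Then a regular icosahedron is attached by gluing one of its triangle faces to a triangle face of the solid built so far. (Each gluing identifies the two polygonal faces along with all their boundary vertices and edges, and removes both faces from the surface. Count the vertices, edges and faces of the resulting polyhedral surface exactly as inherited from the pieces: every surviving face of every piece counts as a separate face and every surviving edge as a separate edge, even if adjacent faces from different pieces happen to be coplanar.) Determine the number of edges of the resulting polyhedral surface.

A hexagonal pyramid: V=7, E=12, F=7.
Attach a regular icosahedron (V=12, E=30, F=20) along a 3-gon: merge 3 vertices and 3 edges, delete both glued faces → V=16, E=39, F=25.
Check: V − E + F = 16 − 39 + 25 = 2.

39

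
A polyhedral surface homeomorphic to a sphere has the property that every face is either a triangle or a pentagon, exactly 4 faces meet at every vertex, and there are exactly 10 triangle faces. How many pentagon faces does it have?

2

Let x be the number of pentagons; then F = 10 + x.
Edge–face incidences: 2E = 3·10 + 5·x = 30 + 5x.
Every vertex has degree 4, so 4V = 2E.
Euler: V − E + F = 2 ⇒ (2E)/4 − E + (10 + x) = 2.
Multiply by 8: 2·(2E) − 4·(2E) + 8·(10 + x) = 16, i.e. 80 + 8x − 2·(30 + 5x) = 16.
Collecting terms: −2x + 20 = 16, so −2x = −4, so x = 2.
Then 2E = 30 + 5·2 = 40, so E = 20, V = 2E/4 = 10, F = 10 + 2 = 12.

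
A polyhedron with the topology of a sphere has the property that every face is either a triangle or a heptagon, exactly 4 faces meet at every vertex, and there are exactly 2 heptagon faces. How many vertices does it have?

14

Let x be the number of triangles; then F = 2 + x.
Edge–face incidences: 2E = 7·2 + 3·x = 14 + 3x.
Every vertex has degree 4, so 4V = 2E.
Euler: V − E + F = 2 ⇒ (2E)/4 − E + (2 + x) = 2.
Multiply by 8: 2·(2E) − 4·(2E) + 8·(2 + x) = 16, i.e. 16 + 8x − 2·(14 + 3x) = 16.
Collecting terms: 2x − 12 = 16, so 2x = 28, so x = 14.
Then 2E = 14 + 3·14 = 56, so E = 28, V = 2E/4 = 14, F = 2 + 14 = 16.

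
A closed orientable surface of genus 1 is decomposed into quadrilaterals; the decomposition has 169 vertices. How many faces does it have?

χ = 2 − 2·1 = 0, and every face is a square so 4F = 2E.
V − E + F = 0 with E = 4F/2 gives 169 − (4/2 − 1)·F = 0, so F = 169 and E = 338.

169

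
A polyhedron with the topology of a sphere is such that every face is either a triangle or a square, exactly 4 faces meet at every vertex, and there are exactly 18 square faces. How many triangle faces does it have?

Let x be the number of triangles; then F = 18 + x.
Edge–face incidences: 2E = 4·18 + 3·x = 72 + 3x.
Every vertex has degree 4, so 4V = 2E.
Euler: V − E + F = 2 ⇒ (2E)/4 − E + (18 + x) = 2.
Multiply by 8: 2·(2E) − 4·(2E) + 8·(18 + x) = 16, i.e. 144 + 8x − 2·(72 + 3x) = 16.
Collecting terms: 2x = 16, so x = 8.
Then 2E = 72 + 3·8 = 96, so E = 48, V = 2E/4 = 24, F = 18 + 8 = 26.

8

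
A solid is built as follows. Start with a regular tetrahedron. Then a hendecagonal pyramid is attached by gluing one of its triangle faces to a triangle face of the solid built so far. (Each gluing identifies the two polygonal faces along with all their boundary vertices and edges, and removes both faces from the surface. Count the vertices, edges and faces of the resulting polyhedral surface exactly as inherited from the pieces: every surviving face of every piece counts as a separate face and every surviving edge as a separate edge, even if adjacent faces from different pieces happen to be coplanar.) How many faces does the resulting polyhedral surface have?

A regular tetrahedron: V=4, E=6, F=4.
Attach a hendecagonal pyramid (V=12, E=22, F=12) along a 3-gon: merge 3 vertices and 3 edges, delete both glued faces → V=13, E=25, F=14.
Check: V − E + F = 13 − 25 + 14 = 2.

14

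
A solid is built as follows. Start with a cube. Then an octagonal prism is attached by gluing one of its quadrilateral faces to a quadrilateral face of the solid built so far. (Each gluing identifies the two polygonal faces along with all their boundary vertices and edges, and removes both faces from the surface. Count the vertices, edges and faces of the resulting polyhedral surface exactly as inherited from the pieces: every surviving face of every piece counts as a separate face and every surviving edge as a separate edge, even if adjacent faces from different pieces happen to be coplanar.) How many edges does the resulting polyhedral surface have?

A cube: V=8, E=12, F=6.
Attach an octagonal prism (V=16, E=24, F=10) along a 4-gon: merge 4 vertices and 4 edges, delete both glued faces → V=20, E=32, F=14.
Check: V − E + F = 20 − 32 + 14 = 2.

32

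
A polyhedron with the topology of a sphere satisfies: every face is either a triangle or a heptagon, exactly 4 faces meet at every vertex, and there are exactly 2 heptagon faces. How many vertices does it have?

Let x be the number of triangles; then F = 2 + x.
Edge–face incidences: 2E = 7·2 + 3·x = 14 + 3x.
Every vertex has degree 4, so 4V = 2E.
Euler: V − E + F = 2 ⇒ (2E)/4 − E + (2 + x) = 2.
Multiply by 8: 2·(2E) − 4·(2E) + 8·(2 + x) = 16, i.e. 16 + 8x − 2·(14 + 3x) = 16.
Collecting terms: 2x − 12 = 16, so 2x = 28, so x = 14.
Then 2E = 14 + 3·14 = 56, so E = 28, V = 2E/4 = 14, F = 2 + 14 = 16.

14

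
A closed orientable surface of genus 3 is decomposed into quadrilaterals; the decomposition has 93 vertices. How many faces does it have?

97

χ = 2 − 2·3 = -4, and every face is a square so 4F = 2E.
V − E + F = -4 with E = 4F/2 gives 93 − (4/2 − 1)·F = -4, so F = 97 and E = 194.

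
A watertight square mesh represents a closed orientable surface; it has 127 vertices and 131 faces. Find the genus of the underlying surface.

3

Every face is a square, so 2E = 4·131 = 524, giving E = 262.
χ = V − E + F = 127 − 262 + 131 = -4.
For a closed orientable surface χ = 2 − 2g, so g = (2 − (-4))/2 = 3.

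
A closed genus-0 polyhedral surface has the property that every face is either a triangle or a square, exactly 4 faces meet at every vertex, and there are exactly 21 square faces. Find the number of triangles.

Let x be the number of triangles; then F = 21 + x.
Edge–face incidences: 2E = 4·21 + 3·x = 84 + 3x.
Every vertex has degree 4, so 4V = 2E.
Euler: V − E + F = 2 ⇒ (2E)/4 − E + (21 + x) = 2.
Multiply by 8: 2·(2E) − 4·(2E) + 8·(21 + x) = 16, i.e. 168 + 8x − 2·(84 + 3x) = 16.
Collecting terms: 2x = 16, so x = 8.
Then 2E = 84 + 3·8 = 108, so E = 54, V = 2E/4 = 27, F = 21 + 8 = 29.

8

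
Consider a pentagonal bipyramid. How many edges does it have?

A bipyramid over an n-gon has 2n triangular faces and n + 2 vertices: V = 5 + 2 = 7, E = 3·5 = 15, F = 2·5 = 10.
Check: V − E + F = 7 − 15 + 10 = 2.

15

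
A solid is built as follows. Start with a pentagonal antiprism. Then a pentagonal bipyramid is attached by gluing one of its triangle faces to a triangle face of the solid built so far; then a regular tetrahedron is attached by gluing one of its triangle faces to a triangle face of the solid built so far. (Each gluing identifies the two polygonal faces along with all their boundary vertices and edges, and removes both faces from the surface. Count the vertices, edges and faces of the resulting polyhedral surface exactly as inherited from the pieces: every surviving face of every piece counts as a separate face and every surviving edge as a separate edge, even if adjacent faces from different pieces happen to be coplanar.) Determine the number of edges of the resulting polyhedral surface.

35

A pentagonal antiprism: V=10, E=20, F=12.
Attach a pentagonal bipyramid (V=7, E=15, F=10) along a 3-gon: merge 3 vertices and 3 edges, delete both glued faces → V=14, E=32, F=20.
Attach a regular tetrahedron (V=4, E=6, F=4) along a 3-gon: merge 3 vertices and 3 edges, delete both glued faces → V=15, E=35, F=22.
Check: V − E + F = 15 − 35 + 22 = 2.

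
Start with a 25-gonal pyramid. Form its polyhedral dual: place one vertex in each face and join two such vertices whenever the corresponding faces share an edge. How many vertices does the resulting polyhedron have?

The base solid has V = 26, E = 50, F = 26.
The dual swaps V and F and preserves E: V′ = F = 26, E′ = E = 50, F′ = V = 26.

26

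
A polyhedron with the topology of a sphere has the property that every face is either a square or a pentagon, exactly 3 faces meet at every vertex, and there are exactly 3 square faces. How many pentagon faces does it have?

Let x be the number of pentagons; then F = 3 + x.
Edge–face incidences: 2E = 4·3 + 5·x = 12 + 5x.
Every vertex has degree 3, so 3V = 2E.
Euler: V − E + F = 2 ⇒ (2E)/3 − E + (3 + x) = 2.
Multiply by 6: 2·(2E) − 3·(2E) + 6·(3 + x) = 12, i.e. 18 + 6x − (12 + 5x) = 12.
Collecting terms: x + 6 = 12, so x = 6.
Then 2E = 12 + 5·6 = 42, so E = 21, V = 2E/3 = 14, F = 3 + 6 = 9.

6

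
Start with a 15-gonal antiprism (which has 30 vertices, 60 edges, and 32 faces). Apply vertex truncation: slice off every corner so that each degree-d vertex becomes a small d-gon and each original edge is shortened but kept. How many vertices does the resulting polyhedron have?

120

Truncation replaces each original edge-end by a new vertex, so V′ = 2E = 120.
Each original edge survives, and each old vertex of degree d contributes d new edges; summing degrees gives Σd = 2E, so E′ = E + 2E = 3E = 180.
Each original face survives and each original vertex becomes one new face: F′ = F + V = 62.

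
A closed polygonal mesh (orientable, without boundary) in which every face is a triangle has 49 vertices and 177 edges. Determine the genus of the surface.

Every face is a triangle and each edge borders two faces, so 3F = 2·177, giving F = 118.
χ = V − E + F = 49 − 177 + 118 = -10.
For a closed orientable surface χ = 2 − 2g, so g = (2 − (-10))/2 = 6.

6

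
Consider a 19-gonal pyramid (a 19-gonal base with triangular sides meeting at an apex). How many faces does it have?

A pyramid on an n-gon base has one n-gon and n triangles: V = 19 + 1 = 20, E = 2·19 = 38, F = 19 + 1 = 20.

20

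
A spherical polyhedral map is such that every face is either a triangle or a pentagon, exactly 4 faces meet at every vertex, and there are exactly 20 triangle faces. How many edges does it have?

Let x be the number of pentagons; then F = 20 + x.
Edge–face incidences: 2E = 3·20 + 5·x = 60 + 5x.
Every vertex has degree 4, so 4V = 2E.
Euler: V − E + F = 2 ⇒ (2E)/4 − E + (20 + x) = 2.
Multiply by 8: 2·(2E) − 4·(2E) + 8·(20 + x) = 16, i.e. 160 + 8x − 2·(60 + 5x) = 16.
Collecting terms: −2x + 40 = 16, so −2x = −24, so x = 12.
Then 2E = 60 + 5·12 = 120, so E = 60, V = 2E/4 = 30, F = 20 + 12 = 32.

60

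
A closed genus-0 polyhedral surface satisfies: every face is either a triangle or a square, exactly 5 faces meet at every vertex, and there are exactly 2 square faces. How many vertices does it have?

Let x be the number of triangles; then F = 2 + x.
Edge–face incidences: 2E = 4·2 + 3·x = 8 + 3x.
Every vertex has degree 5, so 5V = 2E.
Euler: V − E + F = 2 ⇒ (2E)/5 − E + (2 + x) = 2.
Multiply by 10: 2·(2E) − 5·(2E) + 10·(2 + x) = 20, i.e. 20 + 10x − 3·(8 + 3x) = 20.
Collecting terms: x − 4 = 20, so x = 24.
Then 2E = 8 + 3·24 = 80, so E = 40, V = 2E/5 = 16, F = 2 + 24 = 26.

16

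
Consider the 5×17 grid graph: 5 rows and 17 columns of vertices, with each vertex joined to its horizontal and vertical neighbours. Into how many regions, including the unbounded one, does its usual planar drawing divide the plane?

65

The grid has V = 5·17 = 85 vertices and E = 5·16 + 17·4 = 148 edges.
F = 2 − V + E = 2 − 85 + 148 = 65.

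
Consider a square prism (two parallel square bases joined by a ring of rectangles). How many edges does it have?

12

A prism on an n-gon has two n-gon bases and n rectangular sides: V = 2·4 = 8, E = 3·4 = 12, F = 4 + 2 = 6.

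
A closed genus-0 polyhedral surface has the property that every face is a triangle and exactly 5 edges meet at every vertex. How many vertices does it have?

12

Each face has 3 edges and each edge borders two faces, so 2E = 3F.
Each vertex has degree 5, so 5V = 2E and hence V = 3F/5.
Euler: V − E + F = 2 ⇒ (3F/5) − (3F/2) + F = 2.
Multiply by 10: (6 − 15 + 10)F = 20, i.e. 1F = 20.
So F = 20, E = 3·20/2 = 30, V = 3·20/5 = 12.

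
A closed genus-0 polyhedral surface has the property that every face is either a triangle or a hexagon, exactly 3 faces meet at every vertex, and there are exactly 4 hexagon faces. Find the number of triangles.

4

Let x be the number of triangles; then F = 4 + x.
Edge–face incidences: 2E = 6·4 + 3·x = 24 + 3x.
Every vertex has degree 3, so 3V = 2E.
Euler: V − E + F = 2 ⇒ (2E)/3 − E + (4 + x) = 2.
Multiply by 6: 2·(2E) − 3·(2E) + 6·(4 + x) = 12, i.e. 24 + 6x − (24 + 3x) = 12.
Collecting terms: 3x = 12, so x = 4.
Then 2E = 24 + 3·4 = 36, so E = 18, V = 2E/3 = 12, F = 4 + 4 = 8.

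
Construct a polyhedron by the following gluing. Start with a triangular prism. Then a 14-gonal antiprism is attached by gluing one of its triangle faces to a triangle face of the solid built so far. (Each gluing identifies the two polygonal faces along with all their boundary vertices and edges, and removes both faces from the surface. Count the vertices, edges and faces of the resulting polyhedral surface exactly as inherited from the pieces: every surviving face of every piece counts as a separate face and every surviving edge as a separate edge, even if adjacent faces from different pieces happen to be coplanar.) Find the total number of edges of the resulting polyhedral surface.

62

A triangular prism: V=6, E=9, F=5.
Attach a 14-gonal antiprism (V=28, E=56, F=30) along a 3-gon: merge 3 vertices and 3 edges, delete both glued faces → V=31, E=62, F=33.
Check: V − E + F = 31 − 62 + 33 = 2.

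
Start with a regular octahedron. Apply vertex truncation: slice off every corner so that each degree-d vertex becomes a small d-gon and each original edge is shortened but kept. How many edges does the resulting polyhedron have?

The base solid has V = 6, E = 12, F = 8.
Truncation replaces each original edge-end by a new vertex, so V′ = 2E = 24.
Each original edge survives, and each old vertex of degree d contributes d new edges; summing degrees gives Σd = 2E, so E′ = E + 2E = 3E = 36.
Each original face survives and each original vertex becomes one new face: F′ = F + V = 14.

36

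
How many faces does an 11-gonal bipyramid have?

A bipyramid over an n-gon has 2n triangular faces and n + 2 vertices: V = 11 + 2 = 13, E = 3·11 = 33, F = 2·11 = 22.

22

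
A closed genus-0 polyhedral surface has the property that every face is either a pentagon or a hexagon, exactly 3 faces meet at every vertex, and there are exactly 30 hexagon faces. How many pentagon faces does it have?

12

Let x be the number of pentagons; then F = 30 + x.
Edge–face incidences: 2E = 6·30 + 5·x = 180 + 5x.
Every vertex has degree 3, so 3V = 2E.
Euler: V − E + F = 2 ⇒ (2E)/3 − E + (30 + x) = 2.
Multiply by 6: 2·(2E) − 3·(2E) + 6·(30 + x) = 12, i.e. 180 + 6x − (180 + 5x) = 12.
Collecting terms: x = 12.
Then 2E = 180 + 5·12 = 240, so E = 120, V = 2E/3 = 80, F = 30 + 12 = 42.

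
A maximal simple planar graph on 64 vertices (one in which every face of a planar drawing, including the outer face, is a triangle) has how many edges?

186

In a plane triangulation 3F = 2E and V − E + F = 2, so E = 3V − 6 = 3·64 − 6 = 186.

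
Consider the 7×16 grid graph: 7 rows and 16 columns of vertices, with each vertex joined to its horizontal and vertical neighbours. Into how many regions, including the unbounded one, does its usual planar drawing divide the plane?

The grid has V = 7·16 = 112 vertices and E = 7·15 + 16·6 = 201 edges.
F = 2 − V + E = 2 − 112 + 201 = 91.

91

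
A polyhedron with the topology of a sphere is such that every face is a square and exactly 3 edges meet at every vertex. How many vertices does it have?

Each face has 4 edges and each edge borders two faces, so 2E = 4F.
Each vertex has degree 3, so 3V = 2E and hence V = 4F/3.
Euler: V − E + F = 2 ⇒ (4F/3) − (4F/2) + F = 2.
Multiply by 6: (8 − 12 + 6)F = 12, i.e. 2F = 12.
So F = 6, E = 4·6/2 = 12, V = 4·6/3 = 8.

8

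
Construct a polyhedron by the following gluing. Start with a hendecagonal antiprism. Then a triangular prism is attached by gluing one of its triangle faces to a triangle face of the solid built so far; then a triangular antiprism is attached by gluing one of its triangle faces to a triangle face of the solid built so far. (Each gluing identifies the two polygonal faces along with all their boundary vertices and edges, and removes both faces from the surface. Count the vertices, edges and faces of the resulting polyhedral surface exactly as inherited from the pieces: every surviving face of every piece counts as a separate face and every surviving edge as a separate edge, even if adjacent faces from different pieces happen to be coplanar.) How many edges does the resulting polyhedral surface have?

A hendecagonal antiprism: V=22, E=44, F=24.
Attach a triangular prism (V=6, E=9, F=5) along a 3-gon: merge 3 vertices and 3 edges, delete both glued faces → V=25, E=50, F=27.
Attach a triangular antiprism (V=6, E=12, F=8) along a 3-gon: merge 3 vertices and 3 edges, delete both glued faces → V=28, E=59, F=33.
Check: V − E + F = 28 − 59 + 33 = 2.

59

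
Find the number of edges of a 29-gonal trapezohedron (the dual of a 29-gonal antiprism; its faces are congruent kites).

The n-trapezohedron (dual of the n-antiprism) has V = 2·29 + 2 = 60, E = 4·29 = 116, F = 2·29 = 58.

116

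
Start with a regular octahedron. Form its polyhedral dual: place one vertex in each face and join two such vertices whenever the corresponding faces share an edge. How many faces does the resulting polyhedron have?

6

The base solid has V = 6, E = 12, F = 8.
The dual swaps V and F and preserves E: V′ = F = 8, E′ = E = 12, F′ = V = 6.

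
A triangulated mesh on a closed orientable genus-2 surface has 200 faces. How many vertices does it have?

98

χ = 2 − 2·2 = -2, and every face is a triangle so 3F = 2E.
E = 3·200/2 = 300. Then V = -2 + E − F = -2 + 300 − 200 = 98.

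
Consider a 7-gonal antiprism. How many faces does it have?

An antiprism on an n-gon has two n-gon caps and 2n triangles: V = 2·7 = 14, E = 4·7 = 28, F = 2·7 + 2 = 16.

16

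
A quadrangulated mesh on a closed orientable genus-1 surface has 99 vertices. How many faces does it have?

99

χ = 2 − 2·1 = 0, and every face is a square so 4F = 2E.
V − E + F = 0 with E = 4F/2 gives 99 − (4/2 − 1)·F = 0, so F = 99 and E = 198.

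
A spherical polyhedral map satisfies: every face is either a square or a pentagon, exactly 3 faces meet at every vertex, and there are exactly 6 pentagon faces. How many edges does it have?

Let x be the number of squares; then F = 6 + x.
Edge–face incidences: 2E = 5·6 + 4·x = 30 + 4x.
Every vertex has degree 3, so 3V = 2E.
Euler: V − E + F = 2 ⇒ (2E)/3 − E + (6 + x) = 2.
Multiply by 6: 2·(2E) − 3·(2E) + 6·(6 + x) = 12, i.e. 36 + 6x − (30 + 4x) = 12.
Collecting terms: 2x + 6 = 12, so 2x = 6, so x = 3.
Then 2E = 30 + 4·3 = 42, so E = 21, V = 2E/3 = 14, F = 6 + 3 = 9.

21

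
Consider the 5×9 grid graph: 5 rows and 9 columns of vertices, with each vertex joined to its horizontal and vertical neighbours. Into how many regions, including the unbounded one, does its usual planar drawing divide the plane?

33

The grid has V = 5·9 = 45 vertices and E = 5·8 + 9·4 = 76 edges.
F = 2 − V + E = 2 − 45 + 76 = 33.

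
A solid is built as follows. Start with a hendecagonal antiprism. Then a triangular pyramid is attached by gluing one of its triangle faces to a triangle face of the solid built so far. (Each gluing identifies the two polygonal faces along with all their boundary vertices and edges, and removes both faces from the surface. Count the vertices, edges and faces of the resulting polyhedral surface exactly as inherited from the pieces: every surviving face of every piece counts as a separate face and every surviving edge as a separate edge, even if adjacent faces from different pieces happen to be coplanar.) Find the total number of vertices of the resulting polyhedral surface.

A hendecagonal antiprism: V=22, E=44, F=24.
Attach a triangular pyramid (V=4, E=6, F=4) along a 3-gon: merge 3 vertices and 3 edges, delete both glued faces → V=23, E=47, F=26.
Check: V − E + F = 23 − 47 + 26 = 2.

23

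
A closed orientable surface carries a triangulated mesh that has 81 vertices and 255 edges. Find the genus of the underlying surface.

Every face is a triangle and each edge borders two faces, so 3F = 2·255, giving F = 170.
χ = V − E + F = 81 − 255 + 170 = -4.
For a closed orientable surface χ = 2 − 2g, so g = (2 − (-4))/2 = 3.

3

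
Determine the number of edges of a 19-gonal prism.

57

A prism on an n-gon has two n-gon bases and n rectangular sides: V = 2·19 = 38, E = 3·19 = 57, F = 19 + 2 = 21.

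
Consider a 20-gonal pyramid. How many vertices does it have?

A pyramid on an n-gon base has one n-gon and n triangles: V = 20 + 1 = 21, E = 2·20 = 40, F = 20 + 1 = 21.

21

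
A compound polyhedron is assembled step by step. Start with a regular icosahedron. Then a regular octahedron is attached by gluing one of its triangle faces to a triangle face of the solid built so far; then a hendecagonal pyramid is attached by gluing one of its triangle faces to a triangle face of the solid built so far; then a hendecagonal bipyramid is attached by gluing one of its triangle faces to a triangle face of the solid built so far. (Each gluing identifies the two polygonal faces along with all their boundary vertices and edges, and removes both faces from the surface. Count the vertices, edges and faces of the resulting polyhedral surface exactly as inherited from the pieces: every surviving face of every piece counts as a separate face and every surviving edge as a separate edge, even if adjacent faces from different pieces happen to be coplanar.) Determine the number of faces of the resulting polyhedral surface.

56

A regular icosahedron: V=12, E=30, F=20.
Attach a regular octahedron (V=6, E=12, F=8) along a 3-gon: merge 3 vertices and 3 edges, delete both glued faces → V=15, E=39, F=26.
Attach a hendecagonal pyramid (V=12, E=22, F=12) along a 3-gon: merge 3 vertices and 3 edges, delete both glued faces → V=24, E=58, F=36.
Attach a hendecagonal bipyramid (V=13, E=33, F=22) along a 3-gon: merge 3 vertices and 3 edges, delete both glued faces → V=34, E=88, F=56.
Check: V − E + F = 34 − 88 + 56 = 2.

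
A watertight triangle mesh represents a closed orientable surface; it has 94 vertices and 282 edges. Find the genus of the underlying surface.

1

Every face is a triangle and each edge borders two faces, so 3F = 2·282, giving F = 188.
χ = V − E + F = 94 − 282 + 188 = 0.
For a closed orientable surface χ = 2 − 2g, so g = (2 − (0))/2 = 1.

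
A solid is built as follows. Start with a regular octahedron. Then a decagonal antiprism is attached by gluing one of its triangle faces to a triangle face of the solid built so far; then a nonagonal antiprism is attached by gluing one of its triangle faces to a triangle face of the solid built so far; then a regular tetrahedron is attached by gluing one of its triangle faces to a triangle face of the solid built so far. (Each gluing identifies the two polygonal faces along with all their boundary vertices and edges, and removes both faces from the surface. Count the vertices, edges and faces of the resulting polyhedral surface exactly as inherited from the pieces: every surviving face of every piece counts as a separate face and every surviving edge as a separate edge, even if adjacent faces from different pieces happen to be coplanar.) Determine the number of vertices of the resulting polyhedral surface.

39

A regular octahedron: V=6, E=12, F=8.
Attach a decagonal antiprism (V=20, E=40, F=22) along a 3-gon: merge 3 vertices and 3 edges, delete both glued faces → V=23, E=49, F=28.
Attach a nonagonal antiprism (V=18, E=36, F=20) along a 3-gon: merge 3 vertices and 3 edges, delete both glued faces → V=38, E=82, F=46.
Attach a regular tetrahedron (V=4, E=6, F=4) along a 3-gon: merge 3 vertices and 3 edges, delete both glued faces → V=39, E=85, F=48.
Check: V − E + F = 39 − 85 + 48 = 2.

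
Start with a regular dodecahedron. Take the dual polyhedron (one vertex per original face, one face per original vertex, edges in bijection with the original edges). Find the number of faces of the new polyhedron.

20

The base solid has V = 20, E = 30, F = 12.
The dual swaps V and F and preserves E: V′ = F = 12, E′ = E = 30, F′ = V = 20.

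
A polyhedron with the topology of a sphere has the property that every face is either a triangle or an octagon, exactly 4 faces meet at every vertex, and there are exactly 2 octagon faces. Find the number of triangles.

Let x be the number of triangles; then F = 2 + x.
Edge–face incidences: 2E = 8·2 + 3·x = 16 + 3x.
Every vertex has degree 4, so 4V = 2E.
Euler: V − E + F = 2 ⇒ (2E)/4 − E + (2 + x) = 2.
Multiply by 8: 2·(2E) − 4·(2E) + 8·(2 + x) = 16, i.e. 16 + 8x − 2·(16 + 3x) = 16.
Collecting terms: 2x − 16 = 16, so 2x = 32, so x = 16.
Then 2E = 16 + 3·16 = 64, so E = 32, V = 2E/4 = 16, F = 2 + 16 = 18.

16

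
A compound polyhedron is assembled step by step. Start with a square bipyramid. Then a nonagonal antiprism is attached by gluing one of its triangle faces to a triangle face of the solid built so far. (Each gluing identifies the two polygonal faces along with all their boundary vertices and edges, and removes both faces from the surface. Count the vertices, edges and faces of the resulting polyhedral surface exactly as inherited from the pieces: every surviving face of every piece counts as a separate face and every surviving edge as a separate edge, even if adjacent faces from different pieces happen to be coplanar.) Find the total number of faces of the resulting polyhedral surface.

26

A square bipyramid: V=6, E=12, F=8.
Attach a nonagonal antiprism (V=18, E=36, F=20) along a 3-gon: merge 3 vertices and 3 edges, delete both glued faces → V=21, E=45, F=26.
Check: V − E + F = 21 − 45 + 26 = 2.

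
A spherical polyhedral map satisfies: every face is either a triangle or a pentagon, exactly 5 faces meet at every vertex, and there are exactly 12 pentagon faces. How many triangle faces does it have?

80

Let x be the number of triangles; then F = 12 + x.
Edge–face incidences: 2E = 5·12 + 3·x = 60 + 3x.
Every vertex has degree 5, so 5V = 2E.
Euler: V − E + F = 2 ⇒ (2E)/5 − E + (12 + x) = 2.
Multiply by 10: 2·(2E) − 5·(2E) + 10·(12 + x) = 20, i.e. 120 + 10x − 3·(60 + 3x) = 20.
Collecting terms: x − 60 = 20, so x = 80.
Then 2E = 60 + 3·80 = 300, so E = 150, V = 2E/5 = 60, F = 12 + 80 = 92.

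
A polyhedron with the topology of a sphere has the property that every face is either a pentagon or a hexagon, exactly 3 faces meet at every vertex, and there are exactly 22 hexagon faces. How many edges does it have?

96

Let x be the number of pentagons; then F = 22 + x.
Edge–face incidences: 2E = 6·22 + 5·x = 132 + 5x.
Every vertex has degree 3, so 3V = 2E.
Euler: V − E + F = 2 ⇒ (2E)/3 − E + (22 + x) = 2.
Multiply by 6: 2·(2E) − 3·(2E) + 6·(22 + x) = 12, i.e. 132 + 6x − (132 + 5x) = 12.
Collecting terms: x = 12.
Then 2E = 132 + 5·12 = 192, so E = 96, V = 2E/3 = 64, F = 22 + 12 = 34.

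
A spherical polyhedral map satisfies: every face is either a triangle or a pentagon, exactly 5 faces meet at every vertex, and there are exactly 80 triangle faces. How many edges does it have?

150

Let x be the number of pentagons; then F = 80 + x.
Edge–face incidences: 2E = 3·80 + 5·x = 240 + 5x.
Every vertex has degree 5, so 5V = 2E.
Euler: V − E + F = 2 ⇒ (2E)/5 − E + (80 + x) = 2.
Multiply by 10: 2·(2E) − 5·(2E) + 10·(80 + x) = 20, i.e. 800 + 10x − 3·(240 + 5x) = 20.
Collecting terms: −5x + 80 = 20, so −5x = −60, so x = 12.
Then 2E = 240 + 5·12 = 300, so E = 150, V = 2E/5 = 60, F = 80 + 12 = 92.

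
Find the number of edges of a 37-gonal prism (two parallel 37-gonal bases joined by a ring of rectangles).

A prism on an n-gon has two n-gon bases and n rectangular sides: V = 2·37 = 74, E = 3·37 = 111, F = 37 + 2 = 39.
Check: V − E + F = 74 − 111 + 39 = 2.

111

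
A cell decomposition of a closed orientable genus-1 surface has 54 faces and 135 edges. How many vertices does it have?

81

For a closed orientable surface of genus 1, χ = 2 − 2·1 = 0.
V = 0 + E − F = 0 + 135 − 54 = 81.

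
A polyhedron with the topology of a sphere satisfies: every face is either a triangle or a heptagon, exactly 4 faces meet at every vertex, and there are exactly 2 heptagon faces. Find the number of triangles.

Let x be the number of triangles; then F = 2 + x.
Edge–face incidences: 2E = 7·2 + 3·x = 14 + 3x.
Every vertex has degree 4, so 4V = 2E.
Euler: V − E + F = 2 ⇒ (2E)/4 − E + (2 + x) = 2.
Multiply by 8: 2·(2E) − 4·(2E) + 8·(2 + x) = 16, i.e. 16 + 8x − 2·(14 + 3x) = 16.
Collecting terms: 2x − 12 = 16, so 2x = 28, so x = 14.
Then 2E = 14 + 3·14 = 56, so E = 28, V = 2E/4 = 14, F = 2 + 14 = 16.

14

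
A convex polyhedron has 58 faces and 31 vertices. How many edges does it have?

Here V − E + F = 2.
E = V + F − (2) = 31 + 58 − (2) = 87.

87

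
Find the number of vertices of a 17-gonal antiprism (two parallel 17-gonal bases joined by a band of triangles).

An antiprism on an n-gon has two n-gon caps and 2n triangles: V = 2·17 = 34, E = 4·17 = 68, F = 2·17 + 2 = 36.

34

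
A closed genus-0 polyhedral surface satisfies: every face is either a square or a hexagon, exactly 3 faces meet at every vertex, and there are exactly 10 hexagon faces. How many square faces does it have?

Let x be the number of squares; then F = 10 + x.
Edge–face incidences: 2E = 6·10 + 4·x = 60 + 4x.
Every vertex has degree 3, so 3V = 2E.
Euler: V − E + F = 2 ⇒ (2E)/3 − E + (10 + x) = 2.
Multiply by 6: 2·(2E) − 3·(2E) + 6·(10 + x) = 12, i.e. 60 + 6x − (60 + 4x) = 12.
Collecting terms: 2x = 12, so x = 6.
Then 2E = 60 + 4·6 = 84, so E = 42, V = 2E/3 = 28, F = 10 + 6 = 16.

6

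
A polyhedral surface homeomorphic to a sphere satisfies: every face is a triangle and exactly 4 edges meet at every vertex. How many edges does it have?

Each face has 3 edges and each edge borders two faces, so 2E = 3F.
Each vertex has degree 4, so 4V = 2E and hence V = 3F/4.
Euler: V − E + F = 2 ⇒ (3F/4) − (3F/2) + F = 2.
Multiply by 8: (6 − 12 + 8)F = 16, i.e. 2F = 16.
So F = 8, E = 3·8/2 = 12, V = 3·8/4 = 6.

12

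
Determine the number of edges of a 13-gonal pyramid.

26

A pyramid on an n-gon base has one n-gon and n triangles: V = 13 + 1 = 14, E = 2·13 = 26, F = 13 + 1 = 14.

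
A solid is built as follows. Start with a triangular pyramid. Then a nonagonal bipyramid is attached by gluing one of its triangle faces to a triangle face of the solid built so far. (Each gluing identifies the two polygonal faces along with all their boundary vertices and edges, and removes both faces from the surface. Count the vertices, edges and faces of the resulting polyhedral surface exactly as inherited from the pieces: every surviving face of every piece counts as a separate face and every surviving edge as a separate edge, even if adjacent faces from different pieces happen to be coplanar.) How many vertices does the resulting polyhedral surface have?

12

A triangular pyramid: V=4, E=6, F=4.
Attach a nonagonal bipyramid (V=11, E=27, F=18) along a 3-gon: merge 3 vertices and 3 edges, delete both glued faces → V=12, E=30, F=20.
Check: V − E + F = 12 − 30 + 20 = 2.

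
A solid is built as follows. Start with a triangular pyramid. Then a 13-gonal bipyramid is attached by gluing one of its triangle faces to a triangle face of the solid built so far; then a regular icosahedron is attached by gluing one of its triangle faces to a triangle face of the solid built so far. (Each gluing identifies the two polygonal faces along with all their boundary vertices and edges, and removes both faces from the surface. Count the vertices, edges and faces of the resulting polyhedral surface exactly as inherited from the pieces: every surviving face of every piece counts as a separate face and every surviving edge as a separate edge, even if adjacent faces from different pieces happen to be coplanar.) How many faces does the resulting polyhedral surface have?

A triangular pyramid: V=4, E=6, F=4.
Attach a 13-gonal bipyramid (V=15, E=39, F=26) along a 3-gon: merge 3 vertices and 3 edges, delete both glued faces → V=16, E=42, F=28.
Attach a regular icosahedron (V=12, E=30, F=20) along a 3-gon: merge 3 vertices and 3 edges, delete both glued faces → V=25, E=69, F=46.
Check: V − E + F = 25 − 69 + 46 = 2.

46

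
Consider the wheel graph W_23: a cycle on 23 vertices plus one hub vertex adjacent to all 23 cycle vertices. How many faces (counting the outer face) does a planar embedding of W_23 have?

W_23 has V = 23 + 1 = 24 vertices and E = 2·23 = 46 edges.
By Euler's formula F = 2 − V + E = 2 − 24 + 46 = 24.

24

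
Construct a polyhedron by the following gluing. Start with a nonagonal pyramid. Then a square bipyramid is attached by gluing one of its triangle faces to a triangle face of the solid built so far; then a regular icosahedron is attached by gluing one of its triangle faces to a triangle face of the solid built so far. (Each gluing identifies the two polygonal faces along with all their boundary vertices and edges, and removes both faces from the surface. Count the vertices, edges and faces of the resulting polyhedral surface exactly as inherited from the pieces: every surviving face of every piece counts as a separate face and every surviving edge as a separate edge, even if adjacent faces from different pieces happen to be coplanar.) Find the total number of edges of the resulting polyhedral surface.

54

A nonagonal pyramid: V=10, E=18, F=10.
Attach a square bipyramid (V=6, E=12, F=8) along a 3-gon: merge 3 vertices and 3 edges, delete both glued faces → V=13, E=27, F=16.
Attach a regular icosahedron (V=12, E=30, F=20) along a 3-gon: merge 3 vertices and 3 edges, delete both glued faces → V=22, E=54, F=34.
Check: V − E + F = 22 − 54 + 34 = 2.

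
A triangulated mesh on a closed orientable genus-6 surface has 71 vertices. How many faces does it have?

χ = 2 − 2·6 = -10, and every face is a triangle so 3F = 2E.
V − E + F = -10 with E = 3F/2 gives 71 − (3/2 − 1)·F = -10, so F = 162 and E = 243.

162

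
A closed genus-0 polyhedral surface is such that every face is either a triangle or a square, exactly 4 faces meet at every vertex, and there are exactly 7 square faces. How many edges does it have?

Let x be the number of triangles; then F = 7 + x.
Edge–face incidences: 2E = 4·7 + 3·x = 28 + 3x.
Every vertex has degree 4, so 4V = 2E.
Euler: V − E + F = 2 ⇒ (2E)/4 − E + (7 + x) = 2.
Multiply by 8: 2·(2E) − 4·(2E) + 8·(7 + x) = 16, i.e. 56 + 8x − 2·(28 + 3x) = 16.
Collecting terms: 2x = 16, so x = 8.
Then 2E = 28 + 3·8 = 52, so E = 26, V = 2E/4 = 13, F = 7 + 8 = 15.

26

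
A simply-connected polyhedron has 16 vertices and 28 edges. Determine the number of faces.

14

Here V − E + F = 2.
F = 2 − V + E = 2 − 16 + 28 = 14.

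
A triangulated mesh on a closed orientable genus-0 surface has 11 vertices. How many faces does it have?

18

χ = 2 − 2·0 = 2, and every face is a triangle so 3F = 2E.
V − E + F = 2 with E = 3F/2 gives 11 − (3/2 − 1)·F = 2, so F = 18 and E = 27.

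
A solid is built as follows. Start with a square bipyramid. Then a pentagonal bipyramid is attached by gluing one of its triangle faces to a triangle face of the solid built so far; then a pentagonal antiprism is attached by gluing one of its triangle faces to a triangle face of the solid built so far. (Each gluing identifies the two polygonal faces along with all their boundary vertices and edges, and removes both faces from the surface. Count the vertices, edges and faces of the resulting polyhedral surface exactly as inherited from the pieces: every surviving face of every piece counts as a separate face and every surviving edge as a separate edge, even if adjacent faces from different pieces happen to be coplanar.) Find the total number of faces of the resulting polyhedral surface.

A square bipyramid: V=6, E=12, F=8.
Attach a pentagonal bipyramid (V=7, E=15, F=10) along a 3-gon: merge 3 vertices and 3 edges, delete both glued faces → V=10, E=24, F=16.
Attach a pentagonal antiprism (V=10, E=20, F=12) along a 3-gon: merge 3 vertices and 3 edges, delete both glued faces → V=17, E=41, F=26.
Check: V − E + F = 17 − 41 + 26 = 2.

26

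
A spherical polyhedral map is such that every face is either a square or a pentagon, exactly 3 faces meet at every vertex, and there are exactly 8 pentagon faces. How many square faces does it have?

Let x be the number of squares; then F = 8 + x.
Edge–face incidences: 2E = 5·8 + 4·x = 40 + 4x.
Every vertex has degree 3, so 3V = 2E.
Euler: V − E + F = 2 ⇒ (2E)/3 − E + (8 + x) = 2.
Multiply by 6: 2·(2E) − 3·(2E) + 6·(8 + x) = 12, i.e. 48 + 6x − (40 + 4x) = 12.
Collecting terms: 2x + 8 = 12, so 2x = 4, so x = 2.
Then 2E = 40 + 4·2 = 48, so E = 24, V = 2E/3 = 16, F = 8 + 2 = 10.

2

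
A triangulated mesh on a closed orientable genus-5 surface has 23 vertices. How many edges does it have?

χ = 2 − 2·5 = -8, and every face is a triangle so 3F = 2E.
V − E + F = -8 with E = 3F/2 gives 23 − (3/2 − 1)·F = -8, so F = 62 and E = 93.

93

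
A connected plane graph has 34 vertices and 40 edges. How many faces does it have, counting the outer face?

Euler's formula for a connected plane graph: V − E + F = 2, so F = 2 − 34 + 40 = 8.

8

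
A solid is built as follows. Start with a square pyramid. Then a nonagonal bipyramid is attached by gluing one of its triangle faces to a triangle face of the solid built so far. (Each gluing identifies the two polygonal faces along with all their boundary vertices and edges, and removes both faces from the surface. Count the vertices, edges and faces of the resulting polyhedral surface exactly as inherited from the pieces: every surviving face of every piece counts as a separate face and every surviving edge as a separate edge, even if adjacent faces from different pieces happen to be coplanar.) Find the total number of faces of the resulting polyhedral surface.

A square pyramid: V=5, E=8, F=5.
Attach a nonagonal bipyramid (V=11, E=27, F=18) along a 3-gon: merge 3 vertices and 3 edges, delete both glued faces → V=13, E=32, F=21.
Check: V − E + F = 13 − 32 + 21 = 2.

21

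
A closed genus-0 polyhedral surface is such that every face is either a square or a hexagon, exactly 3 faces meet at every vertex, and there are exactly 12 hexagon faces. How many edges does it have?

48

Let x be the number of squares; then F = 12 + x.
Edge–face incidences: 2E = 6·12 + 4·x = 72 + 4x.
Every vertex has degree 3, so 3V = 2E.
Euler: V − E + F = 2 ⇒ (2E)/3 − E + (12 + x) = 2.
Multiply by 6: 2·(2E) − 3·(2E) + 6·(12 + x) = 12, i.e. 72 + 6x − (72 + 4x) = 12.
Collecting terms: 2x = 12, so x = 6.
Then 2E = 72 + 4·6 = 96, so E = 48, V = 2E/3 = 32, F = 12 + 6 = 18.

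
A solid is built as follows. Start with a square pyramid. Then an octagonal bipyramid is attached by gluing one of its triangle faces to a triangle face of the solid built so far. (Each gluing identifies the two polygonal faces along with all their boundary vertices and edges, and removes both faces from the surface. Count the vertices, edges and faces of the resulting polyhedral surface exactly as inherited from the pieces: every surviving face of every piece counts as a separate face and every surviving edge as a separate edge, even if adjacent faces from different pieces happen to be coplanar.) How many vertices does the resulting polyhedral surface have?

A square pyramid: V=5, E=8, F=5.
Attach an octagonal bipyramid (V=10, E=24, F=16) along a 3-gon: merge 3 vertices and 3 edges, delete both glued faces → V=12, E=29, F=19.
Check: V − E + F = 12 − 29 + 19 = 2.

12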